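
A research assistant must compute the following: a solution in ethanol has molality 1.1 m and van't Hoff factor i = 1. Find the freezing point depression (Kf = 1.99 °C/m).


ΔTf = Kf × m × i
= 1.99 × 1.1 × 1
= 2.189 °C

2.189 °C


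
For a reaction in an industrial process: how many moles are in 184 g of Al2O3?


M(Al2O3) = 101.96 g/mol
n = mass/M = 184/101.96 = 1.8046 mol

1.8046 mol


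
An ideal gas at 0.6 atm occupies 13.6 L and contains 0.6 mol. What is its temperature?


PV = nRT  (R = 0.08206 L·atm/(mol·K))
T = PV/(nR) = 0.6×13.6/(0.6×0.08206)
= 8.16/0.049236
= 165.73 K

165.73 K


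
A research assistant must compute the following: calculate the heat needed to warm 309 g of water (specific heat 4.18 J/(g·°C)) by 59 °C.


q = mcΔT = 309 × 4.18 × 59
= 76205.58 J

76205.58 J


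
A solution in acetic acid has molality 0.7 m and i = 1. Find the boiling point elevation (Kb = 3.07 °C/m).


ΔTb = Kb × m × i
= 3.07 × 0.7 × 1
= 2.149 °C

2.149 °C


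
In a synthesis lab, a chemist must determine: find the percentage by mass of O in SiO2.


M(SiO2) = 1×28.09 + 2×16.0 = 60.09 g/mol
Mass of O = 2 × 16.0 = 32.00 g/mol
% O = 32.00/60.09 × 100 = 53.25%

53.25%


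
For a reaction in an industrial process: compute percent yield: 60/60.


% yield = actual/theoretical × 100
= 60/60 × 100
= 100.0%

100.0%


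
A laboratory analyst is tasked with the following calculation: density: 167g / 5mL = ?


ρ = mass/volume
= 167/5
= 33.4 g/mL

33.4 g/mL


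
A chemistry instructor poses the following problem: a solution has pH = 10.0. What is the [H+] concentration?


[H+] = 10^(-pH) = 10^(-10.0)
= 1.0×10^-10 M

1.0×10^-10 M


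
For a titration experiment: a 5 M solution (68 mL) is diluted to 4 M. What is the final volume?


C1V1 = C2V2
5 × 68 = 4 × V2
V2 = 340/4 = 85.0 mL

85.0 mL


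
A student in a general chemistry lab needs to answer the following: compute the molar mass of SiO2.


M(SiO2) = 1×28.09 + 2×16.0
= 28.09 + 32.0
= 60.09 g/mol

60.09 g/mol


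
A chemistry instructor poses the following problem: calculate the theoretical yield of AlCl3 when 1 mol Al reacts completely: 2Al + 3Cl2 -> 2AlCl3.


Mole ratio AlCl3:Al = 2:2
n(AlCl3) = 1 × 2/2 = 1.000 mol
mass = 1.000 × 133.33 = 133.33 g

133.33 g


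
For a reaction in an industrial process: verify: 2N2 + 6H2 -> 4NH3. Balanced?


Equation: 2N2 + 6H2 -> 4NH3
Check atoms: H: 12=12, N: 4=4
Balanced

Yes, balanced


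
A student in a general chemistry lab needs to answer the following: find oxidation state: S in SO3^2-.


x + 3(-2) = -2, so x = +4
Oxidation number: +4

+4


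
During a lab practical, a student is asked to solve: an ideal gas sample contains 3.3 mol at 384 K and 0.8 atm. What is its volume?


PV = nRT  (R = 0.08206 L·atm/(mol·K))
V = nRT/P = 3.3×0.08206×384/0.8
= 129.983 L

129.983 L


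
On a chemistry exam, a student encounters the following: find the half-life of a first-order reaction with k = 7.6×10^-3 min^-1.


t½ = ln2/k = 0.693147/(7.6×10^-3 min^-1)
= 91.20 min

91.20 min


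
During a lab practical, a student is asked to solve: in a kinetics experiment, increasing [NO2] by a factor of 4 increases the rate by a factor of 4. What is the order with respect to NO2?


rate ∝ [NO2]^n
4^n = 4 → n = 1
Order in NO2: 1

1


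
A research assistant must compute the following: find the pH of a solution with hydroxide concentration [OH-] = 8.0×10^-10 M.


pOH = -log10([OH-]) = -log10(8.0×10^-10)
= 10 - log10(8.0) = 9.1
pH = 14 - pOH = 14 - 9.1 = 4.9

4.9


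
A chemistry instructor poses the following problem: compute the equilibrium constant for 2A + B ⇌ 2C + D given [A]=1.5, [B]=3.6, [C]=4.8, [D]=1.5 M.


Kc = [C]^2[D]/([A]^2[B])
= (4.8^2 × 1.5^1)/(1.5^2 × 3.6^1)
= 34.56/8.1
= 4.267

4.267


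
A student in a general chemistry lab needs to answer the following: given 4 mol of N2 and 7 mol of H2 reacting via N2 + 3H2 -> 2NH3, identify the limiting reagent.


Mole ratio available / coefficient:
  N2: 4/1 = 4.000
  H2: 7/3 = 2.333
Smaller ratio is limiting.

H2


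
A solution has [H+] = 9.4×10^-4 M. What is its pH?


pH = -log10([H+]) = -log10(9.4×10^-4)
= 4 - log10(9.4)
= 4 - 0.97
= 3.03

3.03


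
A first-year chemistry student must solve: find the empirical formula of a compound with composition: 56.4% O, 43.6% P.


Assume 100 g sample. Moles of each element:
  O: 56.4/16.0 = 3.525 mol
  P: 43.6/30.97 = 1.408 mol
Divide by smallest (1.408):
  O: 3.525/1.408 = 2.5
  P: 1.408/1.408 = 1.0
Multiply all ratios by 2 to obtain whole numbers.
Empirical formula: P2O5

P2O5


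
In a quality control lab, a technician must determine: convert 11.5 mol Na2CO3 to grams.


M(Na2CO3) = 105.99 g/mol
mass = n × M = 11.5 × 105.99 = 1218.89 g

1218.89 g


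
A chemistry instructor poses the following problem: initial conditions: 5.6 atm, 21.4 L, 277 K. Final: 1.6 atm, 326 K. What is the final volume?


P1V1/T1 = P2V2/T2
V2 = P1V1T2/(T1P2)
= 5.6×21.4×326/(277×1.6)
= 88.149 L

88.149 L


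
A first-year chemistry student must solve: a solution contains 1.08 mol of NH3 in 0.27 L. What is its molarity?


M = n/V = 1.08/0.27 = 4.000 mol/L

4.000 M


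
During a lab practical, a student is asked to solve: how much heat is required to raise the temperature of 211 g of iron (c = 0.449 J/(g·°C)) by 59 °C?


q = mcΔT = 211 × 0.449 × 59
= 5589.60 J

5589.60 J


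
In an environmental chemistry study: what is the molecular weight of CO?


M(CO) = 1×12.01 + 1×16.0
= 12.01 + 16.0
= 28.01 g/mol

28.01 g/mol


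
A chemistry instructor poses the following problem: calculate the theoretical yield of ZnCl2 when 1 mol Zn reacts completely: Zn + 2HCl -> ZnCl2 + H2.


Mole ratio ZnCl2:Zn = 1:1
n(ZnCl2) = 1 × 1/1 = 1.000 mol
mass = 1.000 × 136.28 = 136.28 g

136.28 g


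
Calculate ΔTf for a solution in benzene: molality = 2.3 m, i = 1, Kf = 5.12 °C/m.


ΔTf = Kf × m × i
= 5.12 × 2.3 × 1
= 11.776 °C

11.776 °C


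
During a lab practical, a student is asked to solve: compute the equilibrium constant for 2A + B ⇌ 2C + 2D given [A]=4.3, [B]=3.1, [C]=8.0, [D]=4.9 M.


Kc = [C]^2[D]^2/([A]^2[B])
= (8.0^2 × 4.9^2)/(4.3^2 × 3.1^1)
= 1536.64/57.319
= 26.81

26.81


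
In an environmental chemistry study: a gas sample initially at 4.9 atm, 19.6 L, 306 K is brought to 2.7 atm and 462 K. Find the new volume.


P1V1/T1 = P2V2/T2
V2 = P1V1T2/(T1P2)
= 4.9×19.6×462/(306×2.7)
= 53.704 L

53.704 L


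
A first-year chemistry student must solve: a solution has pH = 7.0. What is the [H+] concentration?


[H+] = 10^(-pH) = 10^(-7.0)
= 1.0×10^-7 M

1.0×10^-7 M


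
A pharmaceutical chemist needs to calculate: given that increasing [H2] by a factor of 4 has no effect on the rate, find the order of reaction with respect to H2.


rate ∝ [H2]^n
rate ∝ [H2]^0
Order in H2: 0

0


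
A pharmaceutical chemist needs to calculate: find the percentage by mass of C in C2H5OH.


M(C2H5OH) = 2×12.01 + 6×1.008 + 1×16.0 = 46.068 g/mol
Mass of C = 2 × 12.01 = 24.02 g/mol
% C = 24.02/46.068 × 100 = 52.14%

52.14%


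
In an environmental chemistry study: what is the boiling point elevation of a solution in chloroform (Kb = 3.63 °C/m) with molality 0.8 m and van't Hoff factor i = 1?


ΔTb = Kb × m × i
= 3.63 × 0.8 × 1
= 2.904 °C

2.904 °C


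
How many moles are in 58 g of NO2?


M(NO2) = 46.01 g/mol
n = mass/M = 58/46.01 = 1.2606 mol

1.2606 mol


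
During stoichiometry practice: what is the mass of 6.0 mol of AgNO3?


M(AgNO3) = 169.88 g/mol
mass = n × M = 6.0 × 169.88 = 1019.28 g

1019.28 g


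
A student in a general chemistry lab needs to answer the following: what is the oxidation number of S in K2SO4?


2(+1) + x + 4(-2) = 0, so x = +6
Oxidation number: +6

+6


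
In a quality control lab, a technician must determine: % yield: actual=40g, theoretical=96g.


% yield = actual/theoretical × 100
= 40/96 × 100
= 41.67%

41.67%


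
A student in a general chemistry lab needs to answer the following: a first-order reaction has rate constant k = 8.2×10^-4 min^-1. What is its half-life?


t½ = ln2/k = 0.693147/(8.2×10^-4 min^-1)
= 845.3 min

845.3 min


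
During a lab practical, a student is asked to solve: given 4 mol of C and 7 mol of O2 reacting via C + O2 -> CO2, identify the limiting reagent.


Mole ratio available / coefficient:
  C: 4/1 = 4.000
  O2: 7/1 = 7.000
Smaller ratio is limiting.

C


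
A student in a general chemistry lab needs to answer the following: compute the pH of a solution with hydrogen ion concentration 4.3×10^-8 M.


pH = -log10([H+]) = -log10(4.3×10^-8)
= 8 - log10(4.3)
= 8 - 0.63
= 7.37

7.37


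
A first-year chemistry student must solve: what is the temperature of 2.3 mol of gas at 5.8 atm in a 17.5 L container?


PV = nRT  (R = 0.08206 L·atm/(mol·K))
T = PV/(nR) = 5.8×17.5/(2.3×0.08206)
= 101.50/0.188738
= 537.78 K

537.78 K


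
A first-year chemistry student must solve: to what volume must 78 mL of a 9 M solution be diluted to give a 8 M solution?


C1V1 = C2V2
9 × 78 = 8 × V2
V2 = 702/8 = 87.75 mL

87.75 mL


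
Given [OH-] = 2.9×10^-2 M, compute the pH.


pOH = -log10([OH-]) = -log10(2.9×10^-2)
= 2 - log10(2.9) = 1.54
pH = 14 - pOH = 14 - 1.54 = 12.46

12.46


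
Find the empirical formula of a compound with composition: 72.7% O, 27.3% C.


Assume 100 g sample. Moles of each element:
  O: 72.7/16.0 = 4.544 mol
  C: 27.3/12.01 = 2.273 mol
Divide by smallest (2.273):
  O: 4.544/2.273 = 2.0
  C: 2.273/2.273 = 1.0
Empirical formula: CO2

CO2


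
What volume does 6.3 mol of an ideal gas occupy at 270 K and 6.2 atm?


PV = nRT  (R = 0.08206 L·atm/(mol·K))
V = nRT/P = 6.3×0.08206×270/6.2
= 22.514 L

22.514 L


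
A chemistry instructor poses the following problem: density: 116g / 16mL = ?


ρ = mass/volume
= 116/16
= 7.25 g/mL

7.25 g/mL


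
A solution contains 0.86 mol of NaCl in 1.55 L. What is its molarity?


M = n/V = 0.86/1.55 = 0.555 mol/L

0.555 M


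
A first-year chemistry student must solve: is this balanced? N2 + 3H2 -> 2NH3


Equation: N2 + 3H2 -> 2NH3
Check atoms: H: 6=6, N: 2=2
Balanced

Yes, balanced


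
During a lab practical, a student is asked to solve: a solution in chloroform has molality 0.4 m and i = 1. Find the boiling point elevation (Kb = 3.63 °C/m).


ΔTb = Kb × m × i
= 3.63 × 0.4 × 1
= 1.452 °C

1.452 °C


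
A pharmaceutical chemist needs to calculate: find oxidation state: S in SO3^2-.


x + 3(-2) = -2, so x = +4
Oxidation number: +4

+4


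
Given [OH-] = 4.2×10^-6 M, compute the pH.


pOH = -log10([OH-]) = -log10(4.2×10^-6)
= 6 - log10(4.2) = 5.38
pH = 14 - pOH = 14 - 5.38 = 8.62

8.62


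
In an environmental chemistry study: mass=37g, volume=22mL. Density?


ρ = mass/volume
= 37/22
= 1.682 g/mL

1.682 g/mL


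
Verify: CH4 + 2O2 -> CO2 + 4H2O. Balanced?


Equation: CH4 + 2O2 -> CO2 + 4H2O
Check atoms: C: 1=1, H: 4≠8, O: 4≠6
Not balanced

No, not balanced


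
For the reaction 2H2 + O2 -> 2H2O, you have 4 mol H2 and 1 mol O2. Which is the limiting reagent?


Mole ratio available / coefficient:
  H2: 4/2 = 2.000
  O2: 1/1 = 1.000
Smaller ratio is limiting.

O2


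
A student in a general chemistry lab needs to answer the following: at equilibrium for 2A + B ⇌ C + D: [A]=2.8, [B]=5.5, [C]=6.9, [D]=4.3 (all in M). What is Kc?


Kc = [C][D]/([A]^2[B])
= (6.9^1 × 4.3^1)/(2.8^2 × 5.5^1)
= 29.67/43.12
= 0.6881

0.6881


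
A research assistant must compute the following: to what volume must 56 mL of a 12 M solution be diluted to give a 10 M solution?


C1V1 = C2V2
12 × 56 = 10 × V2
V2 = 672/10 = 67.2 mL

67.2 mL


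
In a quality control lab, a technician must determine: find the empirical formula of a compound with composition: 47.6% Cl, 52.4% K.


Assume 100 g sample. Moles of each element:
  Cl: 47.6/35.45 = 1.343 mol
  K: 52.4/39.1 = 1.34 mol
Divide by smallest (1.34):
  Cl: 1.343/1.34 = 1.0
  K: 1.34/1.34 = 1.0
Empirical formula: KCl

KCl


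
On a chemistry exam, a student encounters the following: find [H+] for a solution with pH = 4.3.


[H+] = 10^(-pH) = 10^(-4.3)
= 5.01×10^-5 M

5.01×10^-5 M


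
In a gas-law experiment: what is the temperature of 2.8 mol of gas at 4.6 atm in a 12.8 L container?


PV = nRT  (R = 0.08206 L·atm/(mol·K))
T = PV/(nR) = 4.6×12.8/(2.8×0.08206)
= 58.88/0.229768
= 256.26 K

256.26 K


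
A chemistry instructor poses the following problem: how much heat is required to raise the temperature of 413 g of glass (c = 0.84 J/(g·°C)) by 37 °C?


q = mcΔT = 413 × 0.84 × 37
= 12836.04 J

12836.04 J


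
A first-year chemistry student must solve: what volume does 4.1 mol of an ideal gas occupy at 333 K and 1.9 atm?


PV = nRT  (R = 0.08206 L·atm/(mol·K))
V = nRT/P = 4.1×0.08206×333/1.9
= 58.967 L

58.967 L


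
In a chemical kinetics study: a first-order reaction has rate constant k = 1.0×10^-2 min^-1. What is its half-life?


t½ = ln2/k = 0.693147/(1.0×10^-2 min^-1)
= 69.31 min

69.31 min


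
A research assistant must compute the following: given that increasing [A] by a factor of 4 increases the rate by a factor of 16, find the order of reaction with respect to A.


rate ∝ [A]^n
4^n = 16 → n = 2
Order in A: 2

2


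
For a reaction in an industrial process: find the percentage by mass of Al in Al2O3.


M(Al2O3) = 2×26.98 + 3×16.0 = 101.96 g/mol
Mass of Al = 2 × 26.98 = 53.96 g/mol
% Al = 53.96/101.96 × 100 = 52.92%

52.92%


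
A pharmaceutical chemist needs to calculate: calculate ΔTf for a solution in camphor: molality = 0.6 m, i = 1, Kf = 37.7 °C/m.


ΔTf = Kf × m × i
= 37.7 × 0.6 × 1
= 22.62 °C

22.62 °C


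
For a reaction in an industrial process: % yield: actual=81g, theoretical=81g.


% yield = actual/theoretical × 100
= 81/81 × 100
= 100.0%

100.0%


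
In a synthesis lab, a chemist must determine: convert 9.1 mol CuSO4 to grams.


M(CuSO4) = 159.62 g/mol
mass = n × M = 9.1 × 159.62 = 1452.54 g

1452.54 g


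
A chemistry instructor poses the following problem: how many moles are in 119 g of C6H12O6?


M(C6H12O6) = 180.16 g/mol
n = mass/M = 119/180.16 = 0.6605 mol

0.6605 mol


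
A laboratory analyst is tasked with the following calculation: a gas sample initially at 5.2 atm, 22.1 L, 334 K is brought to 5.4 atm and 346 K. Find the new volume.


P1V1/T1 = P2V2/T2
V2 = P1V1T2/(T1P2)
= 5.2×22.1×346/(334×5.4)
= 22.046 L

22.046 L


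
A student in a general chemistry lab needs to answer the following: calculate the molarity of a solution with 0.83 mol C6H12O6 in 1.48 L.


M = n/V = 0.83/1.48 = 0.561 mol/L

0.561 M


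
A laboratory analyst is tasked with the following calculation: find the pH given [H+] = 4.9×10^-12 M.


pH = -log10([H+]) = -log10(4.9×10^-12)
= 12 - log10(4.9)
= 12 - 0.69
= 11.31

11.31


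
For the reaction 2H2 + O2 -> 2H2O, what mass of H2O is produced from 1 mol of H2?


Mole ratio H2O:H2 = 2:2
n(H2O) = 1 × 2/2 = 1.000 mol
mass = 1.000 × 18.02 = 18.02 g

18.02 g


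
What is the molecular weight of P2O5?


M(P2O5) = 2×30.97 + 5×16.0
= 61.94 + 80.0
= 141.94 g/mol

141.94 g/mol


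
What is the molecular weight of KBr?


M(KBr) = 1×39.1 + 1×79.9
= 39.1 + 79.9
= 119.0 g/mol

119.0 g/mol


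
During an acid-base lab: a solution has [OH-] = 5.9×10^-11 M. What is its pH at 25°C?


pOH = -log10([OH-]) = -log10(5.9×10^-11)
= 11 - log10(5.9) = 10.23
pH = 14 - pOH = 14 - 10.23 = 3.77

3.77


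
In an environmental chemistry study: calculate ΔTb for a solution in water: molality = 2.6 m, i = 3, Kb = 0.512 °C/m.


ΔTb = Kb × m × i
= 0.512 × 2.6 × 3
= 3.9936 °C

3.9936 °C


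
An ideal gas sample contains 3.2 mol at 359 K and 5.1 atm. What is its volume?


PV = nRT  (R = 0.08206 L·atm/(mol·K))
V = nRT/P = 3.2×0.08206×359/5.1
= 18.484 L

18.484 L


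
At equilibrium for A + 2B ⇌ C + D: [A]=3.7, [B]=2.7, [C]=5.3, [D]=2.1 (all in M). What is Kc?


Kc = [C][D]/([A][B]^2)
= (5.3^1 × 2.1^1)/(3.7^1 × 2.7^2)
= 11.13/26.973
= 0.4126

0.4126


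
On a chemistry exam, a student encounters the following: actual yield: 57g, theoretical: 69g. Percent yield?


% yield = actual/theoretical × 100
= 57/69 × 100
= 82.61%

82.61%


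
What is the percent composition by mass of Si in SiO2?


M(SiO2) = 1×28.09 + 2×16.0 = 60.09 g/mol
Mass of Si = 1 × 28.09 = 28.09 g/mol
% Si = 28.09/60.09 × 100 = 46.75%

46.75%


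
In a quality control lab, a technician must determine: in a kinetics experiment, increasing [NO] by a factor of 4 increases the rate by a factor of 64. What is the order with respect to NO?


rate ∝ [NO]^n
4^n = 64 → n = 3
Order in NO: 3

3


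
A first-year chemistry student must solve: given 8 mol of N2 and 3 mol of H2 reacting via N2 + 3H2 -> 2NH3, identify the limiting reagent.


Mole ratio available / coefficient:
  N2: 8/1 = 8.000
  H2: 3/3 = 1.000
Smaller ratio is limiting.

H2


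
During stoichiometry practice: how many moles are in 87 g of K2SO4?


M(K2SO4) = 174.27 g/mol
n = mass/M = 87/174.27 = 0.4992 mol

0.4992 mol


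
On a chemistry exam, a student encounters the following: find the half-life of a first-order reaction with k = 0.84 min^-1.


t½ = ln2/k = 0.693147/(0.84 min^-1)
= 0.8252 min

0.8252 min


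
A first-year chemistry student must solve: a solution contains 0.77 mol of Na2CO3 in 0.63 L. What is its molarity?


M = n/V = 0.77/0.63 = 1.222 mol/L

1.222 M


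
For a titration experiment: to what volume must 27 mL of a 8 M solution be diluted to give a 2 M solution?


C1V1 = C2V2
8 × 27 = 2 × V2
V2 = 216/2 = 108.0 mL

108.0 mL


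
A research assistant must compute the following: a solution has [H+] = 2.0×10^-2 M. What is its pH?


pH = -log10([H+]) = -log10(2.0×10^-2)
= 2 - log10(2.0)
= 2 - 0.3
= 1.7

1.7


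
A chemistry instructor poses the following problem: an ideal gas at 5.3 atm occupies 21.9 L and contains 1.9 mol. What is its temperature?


PV = nRT  (R = 0.08206 L·atm/(mol·K))
T = PV/(nR) = 5.3×21.9/(1.9×0.08206)
= 116.07/0.155914
= 744.45 K

744.45 K


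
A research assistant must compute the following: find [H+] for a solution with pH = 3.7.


[H+] = 10^(-pH) = 10^(-3.7)
= 2.0×10^-4 M

2.0×10^-4 M


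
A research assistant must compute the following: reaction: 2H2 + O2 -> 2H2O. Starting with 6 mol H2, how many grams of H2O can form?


Mole ratio H2O:H2 = 2:2
n(H2O) = 6 × 2/2 = 6.000 mol
mass = 6.000 × 18.02 = 108.12 g

108.12 g


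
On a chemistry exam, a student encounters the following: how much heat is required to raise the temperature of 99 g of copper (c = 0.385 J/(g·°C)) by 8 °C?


q = mcΔT = 99 × 0.385 × 8
= 304.92 J

304.92 J


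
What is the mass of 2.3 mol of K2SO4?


M(K2SO4) = 174.27 g/mol
mass = n × M = 2.3 × 174.27 = 400.82 g

400.82 g


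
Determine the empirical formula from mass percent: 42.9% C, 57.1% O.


Assume 100 g sample. Moles of each element:
  C: 42.9/12.01 = 3.572 mol
  O: 57.1/16.0 = 3.569 mol
Divide by smallest (3.569):
  C: 3.572/3.569 = 1.0
  O: 3.569/3.569 = 1.0
Empirical formula: CO

CO


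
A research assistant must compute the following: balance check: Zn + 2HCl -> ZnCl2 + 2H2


Equation: Zn + 2HCl -> ZnCl2 + 2H2
Check atoms: Cl: 2=2, H: 2≠4, Zn: 1=1
Not balanced

No, not balanced


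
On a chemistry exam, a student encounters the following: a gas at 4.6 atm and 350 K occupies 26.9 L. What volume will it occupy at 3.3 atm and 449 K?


P1V1/T1 = P2V2/T2
V2 = P1V1T2/(T1P2)
= 4.6×26.9×449/(350×3.3)
= 48.103 L

48.103 L


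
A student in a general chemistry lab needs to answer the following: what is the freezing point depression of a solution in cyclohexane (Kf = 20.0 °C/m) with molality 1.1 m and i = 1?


ΔTf = Kf × m × i
= 20.0 × 1.1 × 1
= 22.0 °C

22.0 °C


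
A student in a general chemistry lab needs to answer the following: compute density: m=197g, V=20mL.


ρ = mass/volume
= 197/20
= 9.85 g/mL

9.85 g/mL


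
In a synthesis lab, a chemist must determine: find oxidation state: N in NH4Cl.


x + 4(+1) + (-1) = 0, so x = -3
Oxidation number: -3

-3


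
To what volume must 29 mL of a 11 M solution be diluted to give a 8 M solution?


C1V1 = C2V2
11 × 29 = 8 × V2
V2 = 319/8 = 39.88 mL

39.88 mL


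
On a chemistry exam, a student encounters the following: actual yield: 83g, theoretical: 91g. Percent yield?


% yield = actual/theoretical × 100
= 83/91 × 100
= 91.21%

91.21%


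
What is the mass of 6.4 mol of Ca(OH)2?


M(Ca(OH)2) = 74.1 g/mol
mass = n × M = 6.4 × 74.1 = 474.24 g

474.24 g


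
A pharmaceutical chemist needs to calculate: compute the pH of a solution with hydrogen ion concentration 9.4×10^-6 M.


pH = -log10([H+]) = -log10(9.4×10^-6)
= 6 - log10(9.4)
= 6 - 0.97
= 5.03

5.03


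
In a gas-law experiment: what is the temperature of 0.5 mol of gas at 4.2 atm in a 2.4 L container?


PV = nRT  (R = 0.08206 L·atm/(mol·K))
T = PV/(nR) = 4.2×2.4/(0.5×0.08206)
= 10.08/0.041030
= 245.67 K

245.67 K


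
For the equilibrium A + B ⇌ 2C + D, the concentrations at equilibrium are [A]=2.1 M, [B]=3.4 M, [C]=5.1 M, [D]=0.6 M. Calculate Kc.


Kc = [C]^2[D]/([A][B])
= (5.1^2 × 0.6^1)/(2.1^1 × 3.4^1)
= 15.606/7.14
= 2.186

2.186


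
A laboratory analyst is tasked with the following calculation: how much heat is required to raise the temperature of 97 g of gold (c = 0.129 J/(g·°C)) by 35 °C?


q = mcΔT = 97 × 0.129 × 35
= 437.96 J

437.96 J


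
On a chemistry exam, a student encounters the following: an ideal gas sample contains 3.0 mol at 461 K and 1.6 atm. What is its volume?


PV = nRT  (R = 0.08206 L·atm/(mol·K))
V = nRT/P = 3.0×0.08206×461/1.6
= 70.931 L

70.931 L


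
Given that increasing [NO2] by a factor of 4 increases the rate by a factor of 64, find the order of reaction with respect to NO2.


rate ∝ [NO2]^n
4^n = 64 → n = 3
Order in NO2: 3

3


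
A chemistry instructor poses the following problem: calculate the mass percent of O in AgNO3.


M(AgNO3) = 1×107.87 + 1×14.01 + 3×16.0 = 169.88 g/mol
Mass of O = 3 × 16.0 = 48.00 g/mol
% O = 48.00/169.88 × 100 = 28.26%

28.26%


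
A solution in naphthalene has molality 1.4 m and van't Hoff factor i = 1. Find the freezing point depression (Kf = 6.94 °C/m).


ΔTf = Kf × m × i
= 6.94 × 1.4 × 1
= 9.716 °C

9.716 °C


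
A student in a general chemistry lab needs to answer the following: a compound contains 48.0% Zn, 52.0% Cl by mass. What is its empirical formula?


Assume 100 g sample. Moles of each element:
  Zn: 48.0/65.38 = 0.734 mol
  Cl: 52.0/35.45 = 1.467 mol
Divide by smallest (0.734):
  Zn: 0.734/0.734 = 1.0
  Cl: 1.467/0.734 = 2.0
Empirical formula: ZnCl2

ZnCl2


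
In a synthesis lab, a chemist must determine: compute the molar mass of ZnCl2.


M(ZnCl2) = 1×65.38 + 2×35.45
= 65.38 + 70.9
= 136.28 g/mol

136.28 g/mol


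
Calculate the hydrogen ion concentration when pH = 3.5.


[H+] = 10^(-pH) = 10^(-3.5)
= 3.16×10^-4 M

3.16×10^-4 M


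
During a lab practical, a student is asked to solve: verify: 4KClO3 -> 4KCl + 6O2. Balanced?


Equation: 4KClO3 -> 4KCl + 6O2
Check atoms: Cl: 4=4, K: 4=4, O: 12=12
Balanced

Yes, balanced


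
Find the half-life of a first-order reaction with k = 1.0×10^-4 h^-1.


t½ = ln2/k = 0.693147/(1.0×10^-4 h^-1)
= 6931 h

6931 h


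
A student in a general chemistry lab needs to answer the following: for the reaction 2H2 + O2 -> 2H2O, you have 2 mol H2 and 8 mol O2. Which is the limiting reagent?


Mole ratio available / coefficient:
  H2: 2/2 = 1.000
  O2: 8/1 = 8.000
Smaller ratio is limiting.

H2


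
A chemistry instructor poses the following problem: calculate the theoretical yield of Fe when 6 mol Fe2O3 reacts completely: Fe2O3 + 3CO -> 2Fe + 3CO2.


Mole ratio Fe:Fe2O3 = 2:1
n(Fe) = 6 × 2/1 = 12.000 mol
mass = 12.000 × 55.85 = 670.2 g

670.2 g


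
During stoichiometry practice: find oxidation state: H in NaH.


H with a metal (hydride): -1
Oxidation number: -1

-1


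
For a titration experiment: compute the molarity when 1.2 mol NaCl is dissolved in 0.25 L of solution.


M = n/V = 1.2/0.25 = 4.800 mol/L

4.800 M


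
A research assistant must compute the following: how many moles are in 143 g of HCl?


M(HCl) = 36.46 g/mol
n = mass/M = 143/36.46 = 3.9221 mol

3.9221 mol


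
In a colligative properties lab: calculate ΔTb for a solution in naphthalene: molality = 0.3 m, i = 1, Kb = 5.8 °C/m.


ΔTb = Kb × m × i
= 5.8 × 0.3 × 1
= 1.74 °C

1.74 °C


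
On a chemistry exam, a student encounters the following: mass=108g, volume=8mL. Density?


ρ = mass/volume
= 108/8
= 13.5 g/mL

13.5 g/mL


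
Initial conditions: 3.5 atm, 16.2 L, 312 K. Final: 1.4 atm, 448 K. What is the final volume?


P1V1/T1 = P2V2/T2
V2 = P1V1T2/(T1P2)
= 3.5×16.2×448/(312×1.4)
= 58.154 L

58.154 L


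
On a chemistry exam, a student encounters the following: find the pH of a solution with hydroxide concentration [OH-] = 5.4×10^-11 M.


pOH = -log10([OH-]) = -log10(5.4×10^-11)
= 11 - log10(5.4) = 10.27
pH = 14 - pOH = 14 - 10.27 = 3.73

3.73


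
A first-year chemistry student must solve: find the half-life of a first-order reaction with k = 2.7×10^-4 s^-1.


t½ = ln2/k = 0.693147/(2.7×10^-4 s^-1)
= 2567 s

2567 s


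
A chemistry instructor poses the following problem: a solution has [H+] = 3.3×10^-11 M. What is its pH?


pH = -log10([H+]) = -log10(3.3×10^-11)
= 11 - log10(3.3)
= 11 - 0.52
= 10.48

10.48


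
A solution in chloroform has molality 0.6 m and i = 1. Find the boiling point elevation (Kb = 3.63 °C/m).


ΔTb = Kb × m × i
= 3.63 × 0.6 × 1
= 2.178 °C

2.178 °C


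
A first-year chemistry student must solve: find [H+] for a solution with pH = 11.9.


[H+] = 10^(-pH) = 10^(-11.9)
= 1.26×10^-12 M

1.26×10^-12 M


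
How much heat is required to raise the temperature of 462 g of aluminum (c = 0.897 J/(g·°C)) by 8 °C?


q = mcΔT = 462 × 0.897 × 8
= 3315.31 J

3315.31 J


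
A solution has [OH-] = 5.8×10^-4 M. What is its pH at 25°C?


pOH = -log10([OH-]) = -log10(5.8×10^-4)
= 4 - log10(5.8) = 3.24
pH = 14 - pOH = 14 - 3.24 = 10.76

10.76


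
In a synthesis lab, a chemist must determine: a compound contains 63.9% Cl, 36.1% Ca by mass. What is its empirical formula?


Assume 100 g sample. Moles of each element:
  Cl: 63.9/35.45 = 1.803 mol
  Ca: 36.1/40.08 = 0.901 mol
Divide by smallest (0.901):
  Cl: 1.803/0.901 = 2.0
  Ca: 0.901/0.901 = 1.0
Empirical formula: CaCl2

CaCl2


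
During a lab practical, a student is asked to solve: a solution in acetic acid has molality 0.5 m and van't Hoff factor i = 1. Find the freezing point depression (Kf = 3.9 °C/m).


ΔTf = Kf × m × i
= 3.9 × 0.5 × 1
= 1.95 °C

1.95 °C


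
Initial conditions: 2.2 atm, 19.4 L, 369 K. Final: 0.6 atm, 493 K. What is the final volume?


P1V1/T1 = P2V2/T2
V2 = P1V1T2/(T1P2)
= 2.2×19.4×493/(369×0.6)
= 95.037 L

95.037 L


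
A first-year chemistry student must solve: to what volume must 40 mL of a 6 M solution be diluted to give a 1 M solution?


C1V1 = C2V2
6 × 40 = 1 × V2
V2 = 240/1 = 240.0 mL

240.0 mL


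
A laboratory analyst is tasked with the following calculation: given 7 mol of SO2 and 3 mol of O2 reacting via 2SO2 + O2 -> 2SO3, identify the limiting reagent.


Mole ratio available / coefficient:
  SO2: 7/2 = 3.500
  O2: 3/1 = 3.000
Smaller ratio is limiting.

O2


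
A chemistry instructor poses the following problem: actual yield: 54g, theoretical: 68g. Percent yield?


% yield = actual/theoretical × 100
= 54/68 × 100
= 79.41%

79.41%


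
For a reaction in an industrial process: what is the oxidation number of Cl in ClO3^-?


x + 3(-2) = -1, so x = +5
Oxidation number: +5

+5


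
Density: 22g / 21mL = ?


ρ = mass/volume
= 22/21
= 1.048 g/mL

1.048 g/mL


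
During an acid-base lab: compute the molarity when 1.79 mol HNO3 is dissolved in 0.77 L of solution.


M = n/V = 1.79/0.77 = 2.325 mol/L

2.325 M


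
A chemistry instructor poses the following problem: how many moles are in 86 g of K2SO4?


M(K2SO4) = 174.27 g/mol
n = mass/M = 86/174.27 = 0.4935 mol

0.4935 mol


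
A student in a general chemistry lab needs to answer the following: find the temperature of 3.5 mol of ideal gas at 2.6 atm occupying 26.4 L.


PV = nRT  (R = 0.08206 L·atm/(mol·K))
T = PV/(nR) = 2.6×26.4/(3.5×0.08206)
= 68.64/0.287210
= 238.99 K

238.99 K


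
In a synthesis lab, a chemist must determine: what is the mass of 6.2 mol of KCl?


M(KCl) = 74.55 g/mol
mass = n × M = 6.2 × 74.55 = 462.21 g

462.21 g


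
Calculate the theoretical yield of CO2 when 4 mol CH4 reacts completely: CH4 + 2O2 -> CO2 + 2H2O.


Mole ratio CO2:CH4 = 1:1
n(CO2) = 4 × 1/1 = 4.000 mol
mass = 4.000 × 44.01 = 176.04 g

176.04 g


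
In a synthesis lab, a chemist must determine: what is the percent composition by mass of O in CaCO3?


M(CaCO3) = 1×40.08 + 1×12.01 + 3×16.0 = 100.09 g/mol
Mass of O = 3 × 16.0 = 48.00 g/mol
% O = 48.00/100.09 × 100 = 47.96%

47.96%


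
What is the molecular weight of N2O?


M(N2O) = 2×14.01 + 1×16.0
= 28.02 + 16.0
= 44.02 g/mol

44.02 g/mol


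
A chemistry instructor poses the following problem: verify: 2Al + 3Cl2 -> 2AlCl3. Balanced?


Equation: 2Al + 3Cl2 -> 2AlCl3
Check atoms: Al: 2=2, Cl: 6=6
Balanced

Yes, balanced


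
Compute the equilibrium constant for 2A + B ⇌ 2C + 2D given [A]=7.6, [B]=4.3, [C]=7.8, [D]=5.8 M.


Kc = [C]^2[D]^2/([A]^2[B])
= (7.8^2 × 5.8^2)/(7.6^2 × 4.3^1)
= 2046.6576/248.368
= 8.240

8.240


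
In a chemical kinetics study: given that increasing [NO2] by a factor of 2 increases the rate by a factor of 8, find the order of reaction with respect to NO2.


rate ∝ [NO2]^n
2^n = 8 → n = 3
Order in NO2: 3

3


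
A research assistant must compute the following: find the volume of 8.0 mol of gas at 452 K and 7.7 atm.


PV = nRT  (R = 0.08206 L·atm/(mol·K))
V = nRT/P = 8.0×0.08206×452/7.7
= 38.536 L

38.536 L


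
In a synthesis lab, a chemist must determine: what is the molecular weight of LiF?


M(LiF) = 1×6.94 + 1×19.0
= 6.94 + 19.0
= 25.94 g/mol

25.94 g/mol


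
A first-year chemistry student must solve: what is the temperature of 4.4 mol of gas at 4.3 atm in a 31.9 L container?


PV = nRT  (R = 0.08206 L·atm/(mol·K))
T = PV/(nR) = 4.3×31.9/(4.4×0.08206)
= 137.17/0.361064
= 379.90 K

379.90 K


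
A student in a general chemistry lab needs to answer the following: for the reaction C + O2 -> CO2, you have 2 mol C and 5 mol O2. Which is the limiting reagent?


Mole ratio available / coefficient:
  C: 2/1 = 2.000
  O2: 5/1 = 5.000
Smaller ratio is limiting.

C


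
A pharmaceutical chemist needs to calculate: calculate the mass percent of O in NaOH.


M(NaOH) = 1×22.99 + 1×16.0 + 1×1.008 = 39.998 g/mol
Mass of O = 1 × 16.0 = 16.00 g/mol
% O = 16.00/39.998 × 100 = 40.00%

40.00%


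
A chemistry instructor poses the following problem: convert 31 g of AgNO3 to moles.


M(AgNO3) = 169.88 g/mol
n = mass/M = 31/169.88 = 0.1825 mol

0.1825 mol


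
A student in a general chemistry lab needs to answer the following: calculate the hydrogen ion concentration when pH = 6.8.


[H+] = 10^(-pH) = 10^(-6.8)
= 1.58×10^-7 M

1.58×10^-7 M


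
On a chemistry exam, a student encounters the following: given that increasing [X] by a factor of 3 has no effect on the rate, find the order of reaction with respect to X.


rate ∝ [X]^n
rate ∝ [X]^0
Order in X: 0

0


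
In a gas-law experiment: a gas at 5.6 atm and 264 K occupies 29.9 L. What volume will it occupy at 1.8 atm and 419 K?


P1V1/T1 = P2V2/T2
V2 = P1V1T2/(T1P2)
= 5.6×29.9×419/(264×1.8)
= 147.638 L

147.638 L


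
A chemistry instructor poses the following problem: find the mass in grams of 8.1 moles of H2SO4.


M(H2SO4) = 98.09 g/mol
mass = n × M = 8.1 × 98.09 = 794.53 g

794.53 g


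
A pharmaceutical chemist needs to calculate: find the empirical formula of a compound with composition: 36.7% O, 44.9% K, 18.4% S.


Assume 100 g sample. Moles of each element:
  O: 36.7/16.0 = 2.294 mol
  K: 44.9/39.1 = 1.148 mol
  S: 18.4/32.07 = 0.574 mol
Divide by smallest (0.574):
  O: 2.294/0.574 = 4.0
  K: 1.148/0.574 = 2.0
  S: 0.574/0.574 = 1.0
Empirical formula: K2SO4

K2SO4


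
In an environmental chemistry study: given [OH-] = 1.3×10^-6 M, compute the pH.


pOH = -log10([OH-]) = -log10(1.3×10^-6)
= 6 - log10(1.3) = 5.89
pH = 14 - pOH = 14 - 5.89 = 8.11

8.11


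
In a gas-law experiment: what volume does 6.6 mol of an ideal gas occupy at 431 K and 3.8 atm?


PV = nRT  (R = 0.08206 L·atm/(mol·K))
V = nRT/P = 6.6×0.08206×431/3.8
= 61.428 L

61.428 L


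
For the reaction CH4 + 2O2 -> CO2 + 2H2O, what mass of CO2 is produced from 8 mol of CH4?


Mole ratio CO2:CH4 = 1:1
n(CO2) = 8 × 1/1 = 8.000 mol
mass = 8.000 × 44.01 = 352.08 g

352.08 g


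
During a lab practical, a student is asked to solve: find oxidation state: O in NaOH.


O is usually -2
Oxidation number: -2

-2


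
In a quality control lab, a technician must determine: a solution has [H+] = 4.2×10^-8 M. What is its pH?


pH = -log10([H+]) = -log10(4.2×10^-8)
= 8 - log10(4.2)
= 8 - 0.62
= 7.38

7.38


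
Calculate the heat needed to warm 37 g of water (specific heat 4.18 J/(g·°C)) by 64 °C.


q = mcΔT = 37 × 4.18 × 64
= 9898.24 J

9898.24 J


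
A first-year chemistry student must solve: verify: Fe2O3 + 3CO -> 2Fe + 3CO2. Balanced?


Equation: Fe2O3 + 3CO -> 2Fe + 3CO2
Check atoms: C: 3=3, Fe: 2=2, O: 6=6
Balanced

Yes, balanced


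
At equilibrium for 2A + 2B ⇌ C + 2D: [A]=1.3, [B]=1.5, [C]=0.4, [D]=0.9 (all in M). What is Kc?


Kc = [C][D]^2/([A]^2[B]^2)
= (0.4^1 × 0.9^2)/(1.3^2 × 1.5^2)
= 0.324/3.8025
= 0.08521

0.08521


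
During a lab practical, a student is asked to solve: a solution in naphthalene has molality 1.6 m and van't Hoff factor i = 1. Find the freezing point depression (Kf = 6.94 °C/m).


ΔTf = Kf × m × i
= 6.94 × 1.6 × 1
= 11.104 °C

11.104 °C


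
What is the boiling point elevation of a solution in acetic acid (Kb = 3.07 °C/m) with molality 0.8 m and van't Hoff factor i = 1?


ΔTb = Kb × m × i
= 3.07 × 0.8 × 1
= 2.456 °C

2.456 °C


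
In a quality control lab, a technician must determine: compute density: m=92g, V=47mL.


ρ = mass/volume
= 92/47
= 1.957 g/mL

1.957 g/mL


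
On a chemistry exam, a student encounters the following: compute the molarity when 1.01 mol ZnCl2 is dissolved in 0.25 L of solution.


M = n/V = 1.01/0.25 = 4.040 mol/L

4.040 M


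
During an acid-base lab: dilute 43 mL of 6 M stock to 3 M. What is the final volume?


C1V1 = C2V2
6 × 43 = 3 × V2
V2 = 258/3 = 86.0 mL

86.0 mL


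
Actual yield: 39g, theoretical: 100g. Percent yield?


% yield = actual/theoretical × 100
= 39/100 × 100
= 39.0%

39.0%


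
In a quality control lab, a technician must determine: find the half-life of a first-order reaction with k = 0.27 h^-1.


t½ = ln2/k = 0.693147/(0.27 h^-1)
= 2.567 h

2.567 h


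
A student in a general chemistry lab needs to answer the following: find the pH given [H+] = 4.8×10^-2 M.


pH = -log10([H+]) = -log10(4.8×10^-2)
= 2 - log10(4.8)
= 2 - 0.68
= 1.32

1.32


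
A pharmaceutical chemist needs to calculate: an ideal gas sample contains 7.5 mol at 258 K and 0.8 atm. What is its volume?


PV = nRT  (R = 0.08206 L·atm/(mol·K))
V = nRT/P = 7.5×0.08206×258/0.8
= 198.483 L

198.483 L


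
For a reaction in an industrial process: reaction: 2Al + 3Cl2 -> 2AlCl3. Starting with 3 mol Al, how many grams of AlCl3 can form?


Mole ratio AlCl3:Al = 2:2
n(AlCl3) = 3 × 2/2 = 3.000 mol
mass = 3.000 × 133.33 = 399.99 g

399.99 g


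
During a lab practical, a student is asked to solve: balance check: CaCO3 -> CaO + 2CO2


Equation: CaCO3 -> CaO + 2CO2
Check atoms: C: 1≠2, Ca: 1=1, O: 3≠5
Not balanced

No, not balanced


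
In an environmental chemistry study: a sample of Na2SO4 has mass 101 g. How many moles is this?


M(Na2SO4) = 142.05 g/mol
n = mass/M = 101/142.05 = 0.711 mol

0.711 mol


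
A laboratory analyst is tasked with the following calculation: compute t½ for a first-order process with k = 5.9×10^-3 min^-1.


t½ = ln2/k = 0.693147/(5.9×10^-3 min^-1)
= 117.5 min

117.5 min


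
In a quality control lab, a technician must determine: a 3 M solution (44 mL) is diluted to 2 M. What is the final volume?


C1V1 = C2V2
3 × 44 = 2 × V2
V2 = 132/2 = 66.0 mL

66.0 mL


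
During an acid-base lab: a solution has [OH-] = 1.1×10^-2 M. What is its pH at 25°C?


pOH = -log10([OH-]) = -log10(1.1×10^-2)
= 2 - log10(1.1) = 1.96
pH = 14 - pOH = 14 - 1.96 = 12.04

12.04


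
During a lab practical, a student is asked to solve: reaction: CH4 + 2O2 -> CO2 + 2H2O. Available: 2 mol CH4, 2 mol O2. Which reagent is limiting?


Mole ratio available / coefficient:
  CH4: 2/1 = 2.000
  O2: 2/2 = 1.000
Smaller ratio is limiting.

O2


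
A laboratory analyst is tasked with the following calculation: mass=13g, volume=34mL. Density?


ρ = mass/volume
= 13/34
= 0.382 g/mL

0.382 g/mL


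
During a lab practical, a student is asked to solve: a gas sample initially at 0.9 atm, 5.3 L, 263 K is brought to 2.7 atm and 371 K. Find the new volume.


P1V1/T1 = P2V2/T2
V2 = P1V1T2/(T1P2)
= 0.9×5.3×371/(263×2.7)
= 2.492 L

2.492 L


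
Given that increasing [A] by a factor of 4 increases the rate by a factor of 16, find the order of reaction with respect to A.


rate ∝ [A]^n
4^n = 16 → n = 2
Order in A: 2

2


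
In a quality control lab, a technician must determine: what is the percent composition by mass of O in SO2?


M(SO2) = 1×32.07 + 2×16.0 = 64.07 g/mol
Mass of O = 2 × 16.0 = 32.00 g/mol
% O = 32.00/64.07 × 100 = 49.95%

49.95%


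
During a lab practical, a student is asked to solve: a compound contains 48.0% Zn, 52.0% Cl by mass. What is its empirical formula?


Assume 100 g sample. Moles of each element:
  Zn: 48.0/65.38 = 0.734 mol
  Cl: 52.0/35.45 = 1.467 mol
Divide by smallest (0.734):
  Zn: 0.734/0.734 = 1.0
  Cl: 1.467/0.734 = 2.0
Empirical formula: ZnCl2

ZnCl2


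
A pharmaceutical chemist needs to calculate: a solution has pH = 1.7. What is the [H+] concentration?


[H+] = 10^(-pH) = 10^(-1.7)
= 2.0×10^-2 M

2.0×10^-2 M


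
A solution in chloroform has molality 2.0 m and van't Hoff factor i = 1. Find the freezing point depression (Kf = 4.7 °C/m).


ΔTf = Kf × m × i
= 4.7 × 2.0 × 1
= 9.4 °C

9.4 °C


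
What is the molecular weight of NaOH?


M(NaOH) = 1×22.99 + 1×16.0 + 1×1.008
= 22.99 + 16.0 + 1.01
= 40.0 g/mol

40.0 g/mol


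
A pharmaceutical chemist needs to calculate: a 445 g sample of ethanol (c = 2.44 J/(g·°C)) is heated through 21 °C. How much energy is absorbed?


q = mcΔT = 445 × 2.44 × 21
= 22801.80 J

22801.80 J


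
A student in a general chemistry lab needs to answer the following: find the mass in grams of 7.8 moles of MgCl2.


M(MgCl2) = 95.21 g/mol
mass = n × M = 7.8 × 95.21 = 742.64 g

742.64 g
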